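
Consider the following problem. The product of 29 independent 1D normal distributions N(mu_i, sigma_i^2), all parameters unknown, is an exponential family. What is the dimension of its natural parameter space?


Exponential family dimension calculation:
Each univariate normal has two natural parameters (mu/sigma^2 and -1/(2 sigma^2)).
With 29 independent components, dim = 2 * 29 = 58.

58


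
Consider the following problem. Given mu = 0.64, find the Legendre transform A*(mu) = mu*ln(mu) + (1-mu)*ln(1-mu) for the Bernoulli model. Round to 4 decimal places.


Legendre transform for Bernoulli:
A*(mu) = mu*log(mu) + (1-mu)*log(1-mu).
mu = 0.64, 1-mu = 0.36.
mu*log(mu) = 0.64*log(0.64) = -0.285624.
(1-mu)*log(1-mu) = 0.36*log(0.36) = -0.367794.
A* = -0.285624 + -0.367794 = -0.6534

-0.6534


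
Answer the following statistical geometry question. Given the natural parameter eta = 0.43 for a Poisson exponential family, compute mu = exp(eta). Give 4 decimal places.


Expectation parameter for Poisson exponential family:
mu = exp(eta).
eta = 0.43.
mu = exp(0.43) = 1.5373

1.5373


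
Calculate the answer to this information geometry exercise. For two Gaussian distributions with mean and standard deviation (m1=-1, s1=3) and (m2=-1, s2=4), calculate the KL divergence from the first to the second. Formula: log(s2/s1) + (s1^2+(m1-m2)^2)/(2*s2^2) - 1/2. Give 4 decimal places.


KL divergence between normal distributions:
KL = log(s2/s1) + (s1^2 + (m1-m2)^2)/(2*s2^2) - 1/2.
log(4/3) = 0.287682.
(3^2 + (-1--1)^2)/(2*4^2) = (9 + 0)/32 = 0.28125.
KL = 0.287682 + 0.28125 - 0.5 = 0.0689

0.0689


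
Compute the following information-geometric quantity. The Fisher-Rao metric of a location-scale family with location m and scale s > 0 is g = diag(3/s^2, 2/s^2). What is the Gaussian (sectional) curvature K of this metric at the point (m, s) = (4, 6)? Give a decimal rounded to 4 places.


The metric has the form g = (A dm^2 + B ds^2)/s^2 with A = 3, B = 2.
Substitute u = sqrt(A/B)*m: g = B*(du^2 + ds^2)/s^2, i.e. B times the
Poincare upper half-plane metric, which has constant Gaussian curvature -1.
Scaling a 2D metric by a constant c divides the Gaussian curvature by c,
so K = -1/B = -1/(2) = -0.5000 everywhere (the point (m, s) = (4, 6) is irrelevant:
the curvature is constant).
The requested Gaussian curvature is K = -0.5000.

-0.5000


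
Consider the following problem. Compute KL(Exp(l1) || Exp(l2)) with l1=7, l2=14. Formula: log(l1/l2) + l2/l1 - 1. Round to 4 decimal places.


KL divergence for exponential family:
KL = log(l1/l2) + l2/l1 - 1.
log(7/14) = -0.693147.
14/7 = 2.0.
KL = -0.693147 + 2.0 - 1 = 0.3069

0.3069


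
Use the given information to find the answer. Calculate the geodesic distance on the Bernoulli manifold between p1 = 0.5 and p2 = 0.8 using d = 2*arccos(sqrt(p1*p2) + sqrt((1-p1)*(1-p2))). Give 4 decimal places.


Geodesic distance on Bernoulli manifold:
d(p1,p2) = 2*arccos(sqrt(p1*p2) + sqrt((1-p1)*(1-p2))).
sqrt(p1*p2) = sqrt(0.5*0.8) = 0.632456.
sqrt((1-p1)*(1-p2)) = sqrt(0.5*0.2) = 0.316228.
arg = 0.632456 + 0.316228 = 0.948683.
d = 2*arccos(0.948683) = 0.6435

0.6435


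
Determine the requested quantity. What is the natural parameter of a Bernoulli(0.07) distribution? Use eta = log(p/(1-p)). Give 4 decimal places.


Natural parameter for Bernoulli: eta = log(p/(1-p)).
p = 0.07, 1-p = 0.93.
p/(1-p) = 0.075269.
eta = log(0.075269) = -2.5867

-2.5867


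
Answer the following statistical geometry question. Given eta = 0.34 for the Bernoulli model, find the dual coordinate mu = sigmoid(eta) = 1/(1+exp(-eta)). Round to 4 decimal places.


Dual coordinate (expectation parameter) for Bernoulli:
mu = 1/(1+exp(-eta)).
eta = 0.34.
exp(-eta) = exp(-0.34) = 0.71177.
mu = 1/(1+0.71177) = 0.5842

0.5842


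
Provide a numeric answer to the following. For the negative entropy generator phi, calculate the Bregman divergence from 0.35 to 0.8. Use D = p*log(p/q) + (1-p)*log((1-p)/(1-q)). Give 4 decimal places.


Bregman divergence with negative entropy generator:
D = p*log(p/q) + (1-p)*log((1-p)/(1-q)).
p = 0.35, q = 0.8.
p*log(p/q) = 0.35*log(0.35/0.8) = -0.289338.
(1-p)*log((1-p)/(1-q)) = 0.65*log(0.65/0.2) = 0.766126.
D = -0.289338 + 0.766126 = 0.4768

0.4768


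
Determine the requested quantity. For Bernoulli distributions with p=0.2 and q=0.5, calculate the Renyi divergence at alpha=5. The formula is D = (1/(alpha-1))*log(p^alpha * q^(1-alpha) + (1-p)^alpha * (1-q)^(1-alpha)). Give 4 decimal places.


Renyi divergence of order alpha between Bernoulli distributions:
D = (1/(alpha-1))*log(p^alpha * q^(1-alpha) + (1-p)^alpha * (1-q)^(1-alpha)).
alpha = 5, p = 0.2, q = 0.5.
p^alpha * q^(1-alpha) = 0.2^5 * 0.5^-4 = 0.00512.
(1-p)^alpha * (1-q)^(1-alpha) = 0.8^5 * 0.5^-4 = 5.24288.
sum = 0.00512 + 5.24288 = 5.248.
D = (1/4)*log(5.248) = 0.4145

0.4145


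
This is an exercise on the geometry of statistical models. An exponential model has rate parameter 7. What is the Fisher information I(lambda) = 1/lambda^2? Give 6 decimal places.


Fisher information for exponential: I(lambda) = 1/lambda^2.
lambda = 7, lambda^2 = 49.
I = 1/49 = 0.020408

0.020408


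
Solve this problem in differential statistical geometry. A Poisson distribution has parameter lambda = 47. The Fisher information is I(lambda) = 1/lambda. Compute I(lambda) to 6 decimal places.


Fisher information for Poisson: I(lambda) = 1/lambda.
lambda = 47.
I(lambda) = 1/47 = 0.021277

0.021277


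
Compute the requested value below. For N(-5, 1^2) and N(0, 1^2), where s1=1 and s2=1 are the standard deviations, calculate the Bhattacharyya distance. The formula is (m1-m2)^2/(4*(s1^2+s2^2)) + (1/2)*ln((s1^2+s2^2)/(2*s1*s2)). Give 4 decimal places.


Bhattacharyya distance between two Gaussians:
DB = (m1-m2)^2/(4*(s1^2+s2^2)) + (1/2)*ln((s1^2+s2^2)/(2*s1*s2)).
(m1-m2)^2 = (-5)^2 = 25.
s1^2+s2^2 = 1 + 1 = 2.
term1 = 25/8 = 3.125.
term2 = 0.5*ln(2/2.0) = 0.0.
DB = 3.125 + 0.0 = 3.1250

3.1250


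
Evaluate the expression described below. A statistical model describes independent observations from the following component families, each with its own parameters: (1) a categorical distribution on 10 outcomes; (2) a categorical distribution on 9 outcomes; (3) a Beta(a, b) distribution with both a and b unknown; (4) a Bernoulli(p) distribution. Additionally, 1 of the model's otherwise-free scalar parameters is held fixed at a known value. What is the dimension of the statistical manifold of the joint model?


The dimension of a statistical manifold equals the number of free
(independent) real parameters of the model. For a product of independent
blocks the parameter counts add.
- categorical on 10 outcomes (probabilities sum to 1): 10-1 = 9.
- categorical on 9 outcomes (probabilities sum to 1): 9-1 = 8.
- Beta (a, b): 2.
- Bernoulli (p): 1.
Total = 9 + 8 + 2 + 1 = 20.
1 parameter(s) fixed at known values: 20 - 1 = 19.
Dimension = 19

19


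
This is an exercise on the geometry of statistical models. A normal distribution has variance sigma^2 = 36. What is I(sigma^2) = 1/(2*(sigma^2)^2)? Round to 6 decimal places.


Fisher information for variance: I(sigma^2) = 1/(2*sigma^4).
sigma^2 = 36, so sigma^4 = 1296.
I = 1/(2*1296) = 1/2592 = 0.000386

0.000386


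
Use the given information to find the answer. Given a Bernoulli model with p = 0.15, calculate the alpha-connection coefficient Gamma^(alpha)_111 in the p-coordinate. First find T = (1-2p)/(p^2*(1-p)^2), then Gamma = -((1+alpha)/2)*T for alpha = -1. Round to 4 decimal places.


Skewness (Amari-Chentsov) tensor: T = (1-2p)/(p^2*(1-p)^2).
p = 0.15, 1-2p = 0.7, p^2 = 0.0225, (1-p)^2 = 0.7225.
T = 0.7/(0.0225 * 0.7225) = 43.060361.
In the p-coordinate, Gamma^(alpha) = Gamma^(0) - (alpha/2)*T with Gamma^(0) = (1/2)*g'(p) = -T/2,
so Gamma^(alpha) = -((1+alpha)/2)*T.
alpha = -1, -(1+alpha)/2 = 0.0.
Gamma = 0.0 * 43.060361 = 0.0000

0.0000


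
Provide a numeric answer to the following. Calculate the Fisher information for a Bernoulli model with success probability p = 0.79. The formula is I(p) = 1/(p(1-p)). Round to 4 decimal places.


For Bernoulli(p), Fisher information is I(p) = 1/(p*(1-p)).
p = 0.79, 1-p = 0.21.
p*(1-p) = 0.1659.
I(p) = 1/0.1659 = 6.0277

6.0277


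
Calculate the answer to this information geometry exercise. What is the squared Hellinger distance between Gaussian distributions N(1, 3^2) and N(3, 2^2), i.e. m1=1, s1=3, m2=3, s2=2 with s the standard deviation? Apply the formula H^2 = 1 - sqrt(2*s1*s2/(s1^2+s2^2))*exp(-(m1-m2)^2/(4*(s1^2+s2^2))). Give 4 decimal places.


Squared Hellinger distance for Gaussians:
H^2 = 1 - sqrt(2*s1*s2/(s1^2+s2^2)) * exp(-(m1-m2)^2/(4*(s1^2+s2^2))).
s1^2 = 9, s2^2 = 4, s1^2+s2^2 = 13.
sqrt(2*3*2/(13)) = 0.960769.
(m1-m2)^2 = (-2)^2 = 4.
exp(-4/(4*13)) = exp(-0.076923) = 0.925961.
H^2 = 1 - 0.960769*0.925961 = 0.1104

0.1104


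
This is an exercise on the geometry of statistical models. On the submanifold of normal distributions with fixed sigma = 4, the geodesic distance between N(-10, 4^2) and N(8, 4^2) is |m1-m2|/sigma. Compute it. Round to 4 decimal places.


On the fixed-variance normal subfamily, geodesic distance = |m1-m2|/sigma.
|-10 - 8| = 18.
sigma = 4.
d = 18/4 = 4.5000

4.5000


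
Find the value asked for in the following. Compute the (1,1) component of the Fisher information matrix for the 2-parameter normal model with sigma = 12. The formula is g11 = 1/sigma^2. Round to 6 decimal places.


For the 2-parameter normal family, the Fisher metric has:
  g11 = 1/sigma^2, g22 = 2/sigma^2.
sigma = 12, sigma^2 = 144.
g11 = 0.006944

0.006944


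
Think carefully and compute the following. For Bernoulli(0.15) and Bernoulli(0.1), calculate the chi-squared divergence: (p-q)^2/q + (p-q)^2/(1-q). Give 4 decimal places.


Chi-squared divergence between Bernoulli distributions:
chi^2 = (p-q)^2/q + (p-q)^2/(1-q).
p = 0.15, q = 0.1, p-q = 0.05.
(p-q)^2 = 0.0025.
term1 = 0.0025/0.1 = 0.025.
term2 = 0.0025/0.9 = 0.002778.
chi^2 = 0.025 + 0.002778 = 0.0278

0.0278


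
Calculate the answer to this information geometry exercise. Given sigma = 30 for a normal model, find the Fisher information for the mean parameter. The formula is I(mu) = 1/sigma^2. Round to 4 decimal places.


The Fisher information for the mean of a normal distribution is I(mu) = 1/sigma^2.
sigma = 30, so sigma^2 = 900.
I(mu) = 1/900 = 0.0011

0.0011


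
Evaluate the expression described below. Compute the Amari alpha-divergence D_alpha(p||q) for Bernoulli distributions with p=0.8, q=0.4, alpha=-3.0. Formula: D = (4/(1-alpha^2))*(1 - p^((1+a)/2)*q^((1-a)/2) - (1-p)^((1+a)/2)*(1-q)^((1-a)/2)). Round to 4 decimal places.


Amari alpha-divergence:
D = (4/(1-alpha^2))*(1 - p^((1+a)/2)*q^((1-a)/2) - (1-p)^((1+a)/2)*(1-q)^((1-a)/2)).
alpha = -3.0, p = 0.8, q = 0.4.
e1 = (1+alpha)/2 = -1.0, e2 = (1-alpha)/2 = 2.0.
t1 = p^e1 * q^e2 = 0.8^-1.0 * 0.4^2.0 = 0.2.
t2 = (1-p)^e1 * (1-q)^e2 = 0.2^-1.0 * 0.6^2.0 = 1.8.
4/(1-alpha^2) = -0.5.
D = -0.5*(1 - 0.2 - 1.8) = 0.5000

0.5000


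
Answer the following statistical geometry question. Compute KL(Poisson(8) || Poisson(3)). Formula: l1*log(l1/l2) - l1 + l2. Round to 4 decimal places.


KL divergence for Poisson:
KL = l1*log(l1/l2) - l1 + l2.
l1 = 8, l2 = 3.
log(8/3) = 0.980829.
l1*log(l1/l2) = 8 * 0.980829 = 7.846634.
KL = 7.846634 - 8 + 3 = 2.8466

2.8466


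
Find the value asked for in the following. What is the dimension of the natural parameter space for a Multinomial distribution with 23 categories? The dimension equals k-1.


Exponential family dimension calculation:
For Multinomial with k=23 categories, dim = k-1 = 22.

22


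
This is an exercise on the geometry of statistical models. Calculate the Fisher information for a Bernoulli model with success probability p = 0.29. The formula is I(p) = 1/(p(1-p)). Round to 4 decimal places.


For Bernoulli(p), Fisher information is I(p) = 1/(p*(1-p)).
p = 0.29, 1-p = 0.71.
p*(1-p) = 0.2059.
I(p) = 1/0.2059 = 4.8567

4.8567


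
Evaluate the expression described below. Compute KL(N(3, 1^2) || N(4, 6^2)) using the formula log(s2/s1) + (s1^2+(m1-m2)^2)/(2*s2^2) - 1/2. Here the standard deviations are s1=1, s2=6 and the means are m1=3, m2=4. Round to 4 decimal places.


KL divergence between normal distributions:
KL = log(s2/s1) + (s1^2 + (m1-m2)^2)/(2*s2^2) - 1/2.
log(6/1) = 1.791759.
(1^2 + (3-4)^2)/(2*6^2) = (1 + 1)/72 = 0.027778.
KL = 1.791759 + 0.027778 - 0.5 = 1.3195

1.3195


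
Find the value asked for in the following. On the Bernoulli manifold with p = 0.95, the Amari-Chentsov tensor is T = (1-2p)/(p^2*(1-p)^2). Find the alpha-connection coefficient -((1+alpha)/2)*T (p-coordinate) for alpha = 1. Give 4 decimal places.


Skewness (Amari-Chentsov) tensor: T = (1-2p)/(p^2*(1-p)^2).
p = 0.95, 1-2p = -0.9, p^2 = 0.9025, (1-p)^2 = 0.0025.
T = -0.9/(0.9025 * 0.0025) = -398.891967.
In the p-coordinate, Gamma^(alpha) = Gamma^(0) - (alpha/2)*T with Gamma^(0) = (1/2)*g'(p) = -T/2,
so Gamma^(alpha) = -((1+alpha)/2)*T.
alpha = 1, -(1+alpha)/2 = -1.0.
Gamma = -1.0 * -398.891967 = 398.8920

398.8920


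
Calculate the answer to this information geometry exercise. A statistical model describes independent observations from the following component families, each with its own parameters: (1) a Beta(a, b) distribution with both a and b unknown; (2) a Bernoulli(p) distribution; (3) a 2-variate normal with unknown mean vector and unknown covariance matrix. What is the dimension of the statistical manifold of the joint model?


The dimension of a statistical manifold equals the number of free
(independent) real parameters of the model. For a product of independent
blocks the parameter counts add.
- Beta (a, b): 2.
- Bernoulli (p): 1.
- 2-variate normal: 2 (mean) + 2*3/2 = 3 (symmetric covariance) = 5.
Total = 2 + 1 + 5 = 8.
Dimension = 8

8


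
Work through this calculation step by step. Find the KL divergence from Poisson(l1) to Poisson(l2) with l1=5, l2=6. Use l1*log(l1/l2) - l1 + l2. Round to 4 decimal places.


KL divergence for Poisson:
KL = l1*log(l1/l2) - l1 + l2.
l1 = 5, l2 = 6.
log(5/6) = -0.182322.
l1*log(l1/l2) = 5 * -0.182322 = -0.911608.
KL = -0.911608 - 5 + 6 = 0.0884

0.0884


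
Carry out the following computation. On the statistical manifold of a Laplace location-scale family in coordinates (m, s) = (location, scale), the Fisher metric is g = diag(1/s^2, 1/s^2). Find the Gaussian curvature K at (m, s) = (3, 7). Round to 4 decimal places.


The metric has the form g = (A dm^2 + B ds^2)/s^2 with A = 1, B = 1.
Substitute u = sqrt(A/B)*m: g = B*(du^2 + ds^2)/s^2, i.e. B times the
Poincare upper half-plane metric, which has constant Gaussian curvature -1.
Scaling a 2D metric by a constant c divides the Gaussian curvature by c,
so K = -1/B = -1/(1) = -1.0000 everywhere (the point (m, s) = (3, 7) is irrelevant:
the curvature is constant).
The requested Gaussian curvature is K = -1.0000.

-1.0000


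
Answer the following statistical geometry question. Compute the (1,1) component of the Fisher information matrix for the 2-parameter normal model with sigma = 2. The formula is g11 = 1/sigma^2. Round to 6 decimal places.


For the 2-parameter normal family, the Fisher metric has:
  g11 = 1/sigma^2, g22 = 2/sigma^2.
sigma = 2, sigma^2 = 4.
g11 = 0.250000

0.250000


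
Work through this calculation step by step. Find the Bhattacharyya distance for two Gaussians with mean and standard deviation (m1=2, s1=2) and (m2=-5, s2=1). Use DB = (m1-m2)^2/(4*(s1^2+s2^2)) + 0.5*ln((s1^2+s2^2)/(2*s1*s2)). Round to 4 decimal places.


Bhattacharyya distance between two Gaussians:
DB = (m1-m2)^2/(4*(s1^2+s2^2)) + (1/2)*ln((s1^2+s2^2)/(2*s1*s2)).
(m1-m2)^2 = (7)^2 = 49.
s1^2+s2^2 = 4 + 1 = 5.
term1 = 49/20 = 2.45.
term2 = 0.5*ln(5/4.0) = 0.111572.
DB = 2.45 + 0.111572 = 2.5616

2.5616


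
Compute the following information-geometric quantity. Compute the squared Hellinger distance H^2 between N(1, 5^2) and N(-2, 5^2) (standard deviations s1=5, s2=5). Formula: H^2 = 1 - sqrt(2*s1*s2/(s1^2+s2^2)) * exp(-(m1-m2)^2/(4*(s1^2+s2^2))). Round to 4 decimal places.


Squared Hellinger distance for Gaussians:
H^2 = 1 - sqrt(2*s1*s2/(s1^2+s2^2)) * exp(-(m1-m2)^2/(4*(s1^2+s2^2))).
s1^2 = 25, s2^2 = 25, s1^2+s2^2 = 50.
sqrt(2*5*5/(50)) = 1.0.
(m1-m2)^2 = (3)^2 = 9.
exp(-9/(4*50)) = exp(-0.045) = 0.955997.
H^2 = 1 - 1.0*0.955997 = 0.0440

0.0440


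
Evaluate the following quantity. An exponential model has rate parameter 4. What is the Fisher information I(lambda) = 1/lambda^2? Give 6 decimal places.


Fisher information for exponential: I(lambda) = 1/lambda^2.
lambda = 4, lambda^2 = 16.
I = 1/16 = 0.062500

0.062500


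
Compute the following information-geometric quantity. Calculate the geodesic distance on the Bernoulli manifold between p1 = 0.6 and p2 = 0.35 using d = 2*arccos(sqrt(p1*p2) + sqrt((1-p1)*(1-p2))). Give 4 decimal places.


Geodesic distance on Bernoulli manifold:
d(p1,p2) = 2*arccos(sqrt(p1*p2) + sqrt((1-p1)*(1-p2))).
sqrt(p1*p2) = sqrt(0.6*0.35) = 0.458258.
sqrt((1-p1)*(1-p2)) = sqrt(0.4*0.65) = 0.509902.
arg = 0.458258 + 0.509902 = 0.96816.
d = 2*arccos(0.96816) = 0.5061

0.5061


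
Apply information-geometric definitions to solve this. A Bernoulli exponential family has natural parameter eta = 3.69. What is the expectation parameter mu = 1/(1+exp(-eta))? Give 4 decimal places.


Dual coordinate (expectation parameter) for Bernoulli:
mu = 1/(1+exp(-eta)).
eta = 3.69.
exp(-eta) = exp(-3.69) = 0.024972.
mu = 1/(1+0.024972) = 0.9756

0.9756


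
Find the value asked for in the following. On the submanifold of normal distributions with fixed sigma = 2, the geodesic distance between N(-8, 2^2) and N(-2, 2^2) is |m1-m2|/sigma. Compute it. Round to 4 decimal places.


On the fixed-variance normal subfamily, geodesic distance = |m1-m2|/sigma.
|-8 - -2| = 6.
sigma = 2.
d = 6/2 = 3.0000

3.0000


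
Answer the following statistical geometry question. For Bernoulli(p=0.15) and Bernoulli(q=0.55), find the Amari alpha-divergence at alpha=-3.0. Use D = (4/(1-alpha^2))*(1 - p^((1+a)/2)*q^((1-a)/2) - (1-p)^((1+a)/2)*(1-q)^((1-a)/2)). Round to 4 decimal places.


Amari alpha-divergence:
D = (4/(1-alpha^2))*(1 - p^((1+a)/2)*q^((1-a)/2) - (1-p)^((1+a)/2)*(1-q)^((1-a)/2)).
alpha = -3.0, p = 0.15, q = 0.55.
e1 = (1+alpha)/2 = -1.0, e2 = (1-alpha)/2 = 2.0.
t1 = p^e1 * q^e2 = 0.15^-1.0 * 0.55^2.0 = 2.016667.
t2 = (1-p)^e1 * (1-q)^e2 = 0.85^-1.0 * 0.45^2.0 = 0.238235.
4/(1-alpha^2) = -0.5.
D = -0.5*(1 - 2.016667 - 0.238235) = 0.6275

0.6275


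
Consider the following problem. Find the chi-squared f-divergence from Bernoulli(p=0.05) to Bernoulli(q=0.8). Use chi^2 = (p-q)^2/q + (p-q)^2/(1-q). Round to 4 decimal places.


Chi-squared divergence between Bernoulli distributions:
chi^2 = (p-q)^2/q + (p-q)^2/(1-q).
p = 0.05, q = 0.8, p-q = -0.75.
(p-q)^2 = 0.5625.
term1 = 0.5625/0.8 = 0.703125.
term2 = 0.5625/0.2 = 2.8125.
chi^2 = 0.703125 + 2.8125 = 3.5156

3.5156


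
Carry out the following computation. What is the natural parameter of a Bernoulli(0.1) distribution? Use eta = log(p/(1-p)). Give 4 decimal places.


Natural parameter for Bernoulli: eta = log(p/(1-p)).
p = 0.1, 1-p = 0.9.
p/(1-p) = 0.111111.
eta = log(0.111111) = -2.1972

-2.1972


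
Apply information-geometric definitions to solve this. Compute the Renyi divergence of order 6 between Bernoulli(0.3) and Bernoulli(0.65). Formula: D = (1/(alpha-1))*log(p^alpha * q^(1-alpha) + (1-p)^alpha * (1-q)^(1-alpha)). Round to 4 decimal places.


Renyi divergence of order alpha between Bernoulli distributions:
D = (1/(alpha-1))*log(p^alpha * q^(1-alpha) + (1-p)^alpha * (1-q)^(1-alpha)).
alpha = 6, p = 0.3, q = 0.65.
p^alpha * q^(1-alpha) = 0.3^6 * 0.65^-5 = 0.006283.
(1-p)^alpha * (1-q)^(1-alpha) = 0.7^6 * 0.35^-5 = 22.4.
sum = 0.006283 + 22.4 = 22.406283.
D = (1/5)*log(22.406283) = 0.6219

0.6219


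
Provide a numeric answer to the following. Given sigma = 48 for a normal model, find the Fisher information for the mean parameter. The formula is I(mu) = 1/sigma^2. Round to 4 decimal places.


The Fisher information for the mean of a normal distribution is I(mu) = 1/sigma^2.
sigma = 48, so sigma^2 = 2304.
I(mu) = 1/2304 = 0.0004

0.0004


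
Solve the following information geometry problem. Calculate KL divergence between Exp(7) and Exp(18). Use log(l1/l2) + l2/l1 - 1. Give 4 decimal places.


KL divergence for exponential family:
KL = log(l1/l2) + l2/l1 - 1.
log(7/18) = -0.944462.
18/7 = 2.571429.
KL = -0.944462 + 2.571429 - 1 = 0.6270

0.6270


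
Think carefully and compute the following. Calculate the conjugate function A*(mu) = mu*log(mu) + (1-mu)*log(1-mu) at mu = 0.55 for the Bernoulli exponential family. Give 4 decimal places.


Legendre transform for Bernoulli:
A*(mu) = mu*log(mu) + (1-mu)*log(1-mu).
mu = 0.55, 1-mu = 0.45.
mu*log(mu) = 0.55*log(0.55) = -0.32881.
(1-mu)*log(1-mu) = 0.45*log(0.45) = -0.359328.
A* = -0.32881 + -0.359328 = -0.6881

-0.6881


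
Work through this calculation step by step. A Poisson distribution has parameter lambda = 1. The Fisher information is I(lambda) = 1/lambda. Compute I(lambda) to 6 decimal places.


Fisher information for Poisson: I(lambda) = 1/lambda.
lambda = 1.
I(lambda) = 1/1 = 1.000000

1.000000


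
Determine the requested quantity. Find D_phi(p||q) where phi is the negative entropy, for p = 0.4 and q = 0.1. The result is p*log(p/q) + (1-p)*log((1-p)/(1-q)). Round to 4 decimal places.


Bregman divergence with negative entropy generator:
D = p*log(p/q) + (1-p)*log((1-p)/(1-q)).
p = 0.4, q = 0.1.
p*log(p/q) = 0.4*log(0.4/0.1) = 0.554518.
(1-p)*log((1-p)/(1-q)) = 0.6*log(0.6/0.9) = -0.243279.
D = 0.554518 + -0.243279 = 0.3112

0.3112


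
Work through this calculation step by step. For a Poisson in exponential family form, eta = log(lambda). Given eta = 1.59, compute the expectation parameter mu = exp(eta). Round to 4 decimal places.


Expectation parameter for Poisson exponential family:
mu = exp(eta).
eta = 1.59.
mu = exp(1.59) = 4.9037

4.9037


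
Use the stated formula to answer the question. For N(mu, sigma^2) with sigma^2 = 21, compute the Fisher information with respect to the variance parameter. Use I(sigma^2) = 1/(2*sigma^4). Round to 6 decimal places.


Fisher information for variance: I(sigma^2) = 1/(2*sigma^4).
sigma^2 = 21, so sigma^4 = 441.
I = 1/(2*441) = 1/882 = 0.001134

0.001134


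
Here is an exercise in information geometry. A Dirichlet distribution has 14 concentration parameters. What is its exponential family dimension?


Exponential family dimension calculation:
Dirichlet with 14 components has 14 natural parameters.

14


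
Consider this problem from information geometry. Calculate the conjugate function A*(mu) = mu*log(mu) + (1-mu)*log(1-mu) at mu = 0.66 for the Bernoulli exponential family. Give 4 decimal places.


Legendre transform for Bernoulli:
A*(mu) = mu*log(mu) + (1-mu)*log(1-mu).
mu = 0.66, 1-mu = 0.34.
mu*log(mu) = 0.66*log(0.66) = -0.27424.
(1-mu)*log(1-mu) = 0.34*log(0.34) = -0.366795.
A* = -0.27424 + -0.366795 = -0.6410

-0.6410


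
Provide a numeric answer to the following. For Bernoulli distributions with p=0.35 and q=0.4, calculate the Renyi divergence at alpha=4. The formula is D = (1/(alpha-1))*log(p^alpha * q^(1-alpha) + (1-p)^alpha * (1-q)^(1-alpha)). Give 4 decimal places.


Renyi divergence of order alpha between Bernoulli distributions:
D = (1/(alpha-1))*log(p^alpha * q^(1-alpha) + (1-p)^alpha * (1-q)^(1-alpha)).
alpha = 4, p = 0.35, q = 0.4.
p^alpha * q^(1-alpha) = 0.35^4 * 0.4^-3 = 0.234473.
(1-p)^alpha * (1-q)^(1-alpha) = 0.65^4 * 0.6^-3 = 0.826418.
sum = 0.234473 + 0.826418 = 1.06089.
D = (1/3)*log(1.06089) = 0.0197

0.0197


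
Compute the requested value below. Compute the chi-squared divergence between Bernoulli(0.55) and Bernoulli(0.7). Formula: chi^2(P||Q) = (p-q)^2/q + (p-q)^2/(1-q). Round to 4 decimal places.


Chi-squared divergence between Bernoulli distributions:
chi^2 = (p-q)^2/q + (p-q)^2/(1-q).
p = 0.55, q = 0.7, p-q = -0.15.
(p-q)^2 = 0.0225.
term1 = 0.0225/0.7 = 0.032143.
term2 = 0.0225/0.3 = 0.075.
chi^2 = 0.032143 + 0.075 = 0.1071

0.1071


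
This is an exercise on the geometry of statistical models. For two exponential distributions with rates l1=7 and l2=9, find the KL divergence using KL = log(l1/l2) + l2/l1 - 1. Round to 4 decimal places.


KL divergence for exponential family:
KL = log(l1/l2) + l2/l1 - 1.
log(7/9) = -0.251314.
9/7 = 1.285714.
KL = -0.251314 + 1.285714 - 1 = 0.0344

0.0344


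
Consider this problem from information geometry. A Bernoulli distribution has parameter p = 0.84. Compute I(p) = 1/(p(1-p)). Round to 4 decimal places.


For Bernoulli(p), Fisher information is I(p) = 1/(p*(1-p)).
p = 0.84, 1-p = 0.16.
p*(1-p) = 0.1344.
I(p) = 1/0.1344 = 7.4405

7.4405


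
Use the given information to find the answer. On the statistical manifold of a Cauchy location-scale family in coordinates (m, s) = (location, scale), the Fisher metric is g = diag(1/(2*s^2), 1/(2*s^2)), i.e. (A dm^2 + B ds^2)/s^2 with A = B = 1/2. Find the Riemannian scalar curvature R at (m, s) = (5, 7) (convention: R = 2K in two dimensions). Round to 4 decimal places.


The metric has the form g = (A dm^2 + B ds^2)/s^2 with A = 1/2, B = 1/2.
Substitute u = sqrt(A/B)*m: g = B*(du^2 + ds^2)/s^2, i.e. B times the
Poincare upper half-plane metric, which has constant Gaussian curvature -1.
Scaling a 2D metric by a constant c divides the Gaussian curvature by c,
so K = -1/B = -1/(1/2) = -2.0000 everywhere (the point (m, s) = (5, 7) is irrelevant:
the curvature is constant).
Scalar curvature in dimension 2: R = 2K = -2/(1/2) = -4.0000.

-4.0000


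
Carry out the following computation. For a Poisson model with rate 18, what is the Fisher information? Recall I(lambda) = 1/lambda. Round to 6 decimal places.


Fisher information for Poisson: I(lambda) = 1/lambda.
lambda = 18.
I(lambda) = 1/18 = 0.055556

0.055556


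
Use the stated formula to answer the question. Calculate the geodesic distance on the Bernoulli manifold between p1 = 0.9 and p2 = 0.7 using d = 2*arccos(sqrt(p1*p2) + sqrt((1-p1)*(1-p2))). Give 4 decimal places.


Geodesic distance on Bernoulli manifold:
d(p1,p2) = 2*arccos(sqrt(p1*p2) + sqrt((1-p1)*(1-p2))).
sqrt(p1*p2) = sqrt(0.9*0.7) = 0.793725.
sqrt((1-p1)*(1-p2)) = sqrt(0.1*0.3) = 0.173205.
arg = 0.793725 + 0.173205 = 0.96693.
d = 2*arccos(0.96693) = 0.5158

0.5158


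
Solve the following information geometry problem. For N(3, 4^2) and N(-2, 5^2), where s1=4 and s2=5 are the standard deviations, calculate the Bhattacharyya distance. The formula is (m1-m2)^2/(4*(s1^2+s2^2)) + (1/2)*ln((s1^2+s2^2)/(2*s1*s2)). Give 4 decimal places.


Bhattacharyya distance between two Gaussians:
DB = (m1-m2)^2/(4*(s1^2+s2^2)) + (1/2)*ln((s1^2+s2^2)/(2*s1*s2)).
(m1-m2)^2 = (5)^2 = 25.
s1^2+s2^2 = 16 + 25 = 41.
term1 = 25/164 = 0.152439.
term2 = 0.5*ln(41/40.0) = 0.012346.
DB = 0.152439 + 0.012346 = 0.1648

0.1648


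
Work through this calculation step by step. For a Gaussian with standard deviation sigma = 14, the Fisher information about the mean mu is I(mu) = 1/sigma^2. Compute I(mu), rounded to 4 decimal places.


The Fisher information for the mean of a normal distribution is I(mu) = 1/sigma^2.
sigma = 14, so sigma^2 = 196.
I(mu) = 1/196 = 0.0051

0.0051


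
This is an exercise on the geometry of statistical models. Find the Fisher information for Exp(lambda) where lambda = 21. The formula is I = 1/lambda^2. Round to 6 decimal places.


Fisher information for exponential: I(lambda) = 1/lambda^2.
lambda = 21, lambda^2 = 441.
I = 1/441 = 0.002268

0.002268


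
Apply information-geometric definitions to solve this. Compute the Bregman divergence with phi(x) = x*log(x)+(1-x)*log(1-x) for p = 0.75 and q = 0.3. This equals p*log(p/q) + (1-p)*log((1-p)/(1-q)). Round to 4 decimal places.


Bregman divergence with negative entropy generator:
D = p*log(p/q) + (1-p)*log((1-p)/(1-q)).
p = 0.75, q = 0.3.
p*log(p/q) = 0.75*log(0.75/0.3) = 0.687218.
(1-p)*log((1-p)/(1-q)) = 0.25*log(0.25/0.7) = -0.257405.
D = 0.687218 + -0.257405 = 0.4298

0.4298


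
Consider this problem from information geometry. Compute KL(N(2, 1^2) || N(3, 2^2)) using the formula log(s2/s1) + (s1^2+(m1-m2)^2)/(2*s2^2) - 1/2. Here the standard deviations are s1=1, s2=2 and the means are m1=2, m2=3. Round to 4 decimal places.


KL divergence between normal distributions:
KL = log(s2/s1) + (s1^2 + (m1-m2)^2)/(2*s2^2) - 1/2.
log(2/1) = 0.693147.
(1^2 + (2-3)^2)/(2*2^2) = (1 + 1)/8 = 0.25.
KL = 0.693147 + 0.25 - 0.5 = 0.4431

0.4431


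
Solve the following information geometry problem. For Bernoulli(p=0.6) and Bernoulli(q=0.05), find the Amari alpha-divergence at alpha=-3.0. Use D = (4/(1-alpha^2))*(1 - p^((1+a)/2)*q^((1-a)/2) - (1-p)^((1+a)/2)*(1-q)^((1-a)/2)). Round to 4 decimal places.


Amari alpha-divergence:
D = (4/(1-alpha^2))*(1 - p^((1+a)/2)*q^((1-a)/2) - (1-p)^((1+a)/2)*(1-q)^((1-a)/2)).
alpha = -3.0, p = 0.6, q = 0.05.
e1 = (1+alpha)/2 = -1.0, e2 = (1-alpha)/2 = 2.0.
t1 = p^e1 * q^e2 = 0.6^-1.0 * 0.05^2.0 = 0.004167.
t2 = (1-p)^e1 * (1-q)^e2 = 0.4^-1.0 * 0.95^2.0 = 2.25625.
4/(1-alpha^2) = -0.5.
D = -0.5*(1 - 0.004167 - 2.25625) = 0.6302

0.6302


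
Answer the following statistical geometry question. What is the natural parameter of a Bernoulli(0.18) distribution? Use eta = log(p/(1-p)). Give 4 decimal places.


Natural parameter for Bernoulli: eta = log(p/(1-p)).
p = 0.18, 1-p = 0.82.
p/(1-p) = 0.219512.
eta = log(0.219512) = -1.5163

-1.5163


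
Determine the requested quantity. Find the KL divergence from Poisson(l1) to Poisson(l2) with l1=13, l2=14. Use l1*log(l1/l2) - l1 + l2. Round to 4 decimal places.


KL divergence for Poisson:
KL = l1*log(l1/l2) - l1 + l2.
l1 = 13, l2 = 14.
log(13/14) = -0.074108.
l1*log(l1/l2) = 13 * -0.074108 = -0.963404.
KL = -0.963404 - 13 + 14 = 0.0366

0.0366


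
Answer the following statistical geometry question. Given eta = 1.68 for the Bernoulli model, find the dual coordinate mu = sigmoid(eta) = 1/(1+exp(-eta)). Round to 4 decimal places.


Dual coordinate (expectation parameter) for Bernoulli:
mu = 1/(1+exp(-eta)).
eta = 1.68.
exp(-eta) = exp(-1.68) = 0.186374.
mu = 1/(1+0.186374) = 0.8429

0.8429


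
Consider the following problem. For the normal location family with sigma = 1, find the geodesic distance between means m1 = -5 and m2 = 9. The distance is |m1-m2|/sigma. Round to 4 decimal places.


On the fixed-variance normal subfamily, geodesic distance = |m1-m2|/sigma.
|-5 - 9| = 14.
sigma = 1.
d = 14/1 = 14.0000

14.0000


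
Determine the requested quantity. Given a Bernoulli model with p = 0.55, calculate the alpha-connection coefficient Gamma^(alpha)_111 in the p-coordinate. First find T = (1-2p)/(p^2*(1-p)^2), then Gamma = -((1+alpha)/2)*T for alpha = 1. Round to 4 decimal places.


Skewness (Amari-Chentsov) tensor: T = (1-2p)/(p^2*(1-p)^2).
p = 0.55, 1-2p = -0.1, p^2 = 0.3025, (1-p)^2 = 0.2025.
T = -0.1/(0.3025 * 0.2025) = -1.632486.
In the p-coordinate, Gamma^(alpha) = Gamma^(0) - (alpha/2)*T with Gamma^(0) = (1/2)*g'(p) = -T/2,
so Gamma^(alpha) = -((1+alpha)/2)*T.
alpha = 1, -(1+alpha)/2 = -1.0.
Gamma = -1.0 * -1.632486 = 1.6325

1.6325


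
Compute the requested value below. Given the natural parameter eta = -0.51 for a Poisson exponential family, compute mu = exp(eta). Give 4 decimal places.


Expectation parameter for Poisson exponential family:
mu = exp(eta).
eta = -0.51.
mu = exp(-0.51) = 0.6005

0.6005


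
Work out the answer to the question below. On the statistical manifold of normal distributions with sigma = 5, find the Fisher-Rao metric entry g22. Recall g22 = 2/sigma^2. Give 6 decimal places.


For the 2-parameter normal family, the Fisher metric has:
  g11 = 1/sigma^2, g22 = 2/sigma^2.
sigma = 5, sigma^2 = 25.
g22 = 0.080000

0.080000


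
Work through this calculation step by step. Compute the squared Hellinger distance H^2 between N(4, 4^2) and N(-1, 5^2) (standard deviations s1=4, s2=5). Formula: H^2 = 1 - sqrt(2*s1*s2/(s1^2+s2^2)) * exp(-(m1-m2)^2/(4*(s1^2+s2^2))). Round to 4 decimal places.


Squared Hellinger distance for Gaussians:
H^2 = 1 - sqrt(2*s1*s2/(s1^2+s2^2)) * exp(-(m1-m2)^2/(4*(s1^2+s2^2))).
s1^2 = 16, s2^2 = 25, s1^2+s2^2 = 41.
sqrt(2*4*5/(41)) = 0.98773.
(m1-m2)^2 = (5)^2 = 25.
exp(-25/(4*41)) = exp(-0.152439) = 0.858611.
H^2 = 1 - 0.98773*0.858611 = 0.1519

0.1519


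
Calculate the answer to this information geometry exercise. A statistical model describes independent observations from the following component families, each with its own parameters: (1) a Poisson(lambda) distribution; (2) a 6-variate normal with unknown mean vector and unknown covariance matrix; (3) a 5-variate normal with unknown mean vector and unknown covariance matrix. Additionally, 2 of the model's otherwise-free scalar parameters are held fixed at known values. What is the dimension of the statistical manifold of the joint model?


The dimension of a statistical manifold equals the number of free
(independent) real parameters of the model. For a product of independent
blocks the parameter counts add.
- Poisson (lambda): 1.
- 6-variate normal: 6 (mean) + 6*7/2 = 21 (symmetric covariance) = 27.
- 5-variate normal: 5 (mean) + 5*6/2 = 15 (symmetric covariance) = 20.
Total = 1 + 27 + 20 = 48.
2 parameter(s) fixed at known values: 48 - 2 = 46.
Dimension = 46

46


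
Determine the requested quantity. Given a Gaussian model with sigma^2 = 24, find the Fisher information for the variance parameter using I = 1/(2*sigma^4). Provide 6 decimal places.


Fisher information for variance: I(sigma^2) = 1/(2*sigma^4).
sigma^2 = 24, so sigma^4 = 576.
I = 1/(2*576) = 1/1152 = 0.000868

0.000868


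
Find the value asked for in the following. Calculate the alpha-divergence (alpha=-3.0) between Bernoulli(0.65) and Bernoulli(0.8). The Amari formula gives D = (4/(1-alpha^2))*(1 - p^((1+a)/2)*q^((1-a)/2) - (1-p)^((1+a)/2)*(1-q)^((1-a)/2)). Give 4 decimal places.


Amari alpha-divergence:
D = (4/(1-alpha^2))*(1 - p^((1+a)/2)*q^((1-a)/2) - (1-p)^((1+a)/2)*(1-q)^((1-a)/2)).
alpha = -3.0, p = 0.65, q = 0.8.
e1 = (1+alpha)/2 = -1.0, e2 = (1-alpha)/2 = 2.0.
t1 = p^e1 * q^e2 = 0.65^-1.0 * 0.8^2.0 = 0.984615.
t2 = (1-p)^e1 * (1-q)^e2 = 0.35^-1.0 * 0.2^2.0 = 0.114286.
4/(1-alpha^2) = -0.5.
D = -0.5*(1 - 0.984615 - 0.114286) = 0.0495

0.0495


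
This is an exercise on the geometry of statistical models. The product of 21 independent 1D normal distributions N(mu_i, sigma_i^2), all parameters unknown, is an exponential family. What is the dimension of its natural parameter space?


Exponential family dimension calculation:
Each univariate normal has two natural parameters (mu/sigma^2 and -1/(2 sigma^2)).
With 21 independent components, dim = 2 * 21 = 42.

42


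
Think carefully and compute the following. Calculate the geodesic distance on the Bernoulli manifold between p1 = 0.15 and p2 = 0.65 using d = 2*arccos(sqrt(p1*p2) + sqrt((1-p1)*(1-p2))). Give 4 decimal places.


Geodesic distance on Bernoulli manifold:
d(p1,p2) = 2*arccos(sqrt(p1*p2) + sqrt((1-p1)*(1-p2))).
sqrt(p1*p2) = sqrt(0.15*0.65) = 0.31225.
sqrt((1-p1)*(1-p2)) = sqrt(0.85*0.35) = 0.545436.
arg = 0.31225 + 0.545436 = 0.857686.
d = 2*arccos(0.857686) = 1.0801

1.0801


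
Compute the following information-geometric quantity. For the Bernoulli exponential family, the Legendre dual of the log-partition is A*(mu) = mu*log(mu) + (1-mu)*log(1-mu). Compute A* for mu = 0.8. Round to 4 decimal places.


Legendre transform for Bernoulli:
A*(mu) = mu*log(mu) + (1-mu)*log(1-mu).
mu = 0.8, 1-mu = 0.2.
mu*log(mu) = 0.8*log(0.8) = -0.178515.
(1-mu)*log(1-mu) = 0.2*log(0.2) = -0.321888.
A* = -0.178515 + -0.321888 = -0.5004

-0.5004


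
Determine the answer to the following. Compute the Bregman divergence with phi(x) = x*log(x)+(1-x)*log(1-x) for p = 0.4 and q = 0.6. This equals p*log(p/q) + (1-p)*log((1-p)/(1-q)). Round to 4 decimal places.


Bregman divergence with negative entropy generator:
D = p*log(p/q) + (1-p)*log((1-p)/(1-q)).
p = 0.4, q = 0.6.
p*log(p/q) = 0.4*log(0.4/0.6) = -0.162186.
(1-p)*log((1-p)/(1-q)) = 0.6*log(0.6/0.4) = 0.243279.
D = -0.162186 + 0.243279 = 0.0811

0.0811


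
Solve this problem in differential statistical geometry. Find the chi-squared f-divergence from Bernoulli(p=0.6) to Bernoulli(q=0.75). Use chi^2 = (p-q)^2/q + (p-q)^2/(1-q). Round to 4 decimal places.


Chi-squared divergence between Bernoulli distributions:
chi^2 = (p-q)^2/q + (p-q)^2/(1-q).
p = 0.6, q = 0.75, p-q = -0.15.
(p-q)^2 = 0.0225.
term1 = 0.0225/0.75 = 0.03.
term2 = 0.0225/0.25 = 0.09.
chi^2 = 0.03 + 0.09 = 0.1200

0.1200


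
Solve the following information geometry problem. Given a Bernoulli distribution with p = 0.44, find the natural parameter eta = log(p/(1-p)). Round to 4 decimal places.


Natural parameter for Bernoulli: eta = log(p/(1-p)).
p = 0.44, 1-p = 0.56.
p/(1-p) = 0.785714.
eta = log(0.785714) = -0.2412

-0.2412


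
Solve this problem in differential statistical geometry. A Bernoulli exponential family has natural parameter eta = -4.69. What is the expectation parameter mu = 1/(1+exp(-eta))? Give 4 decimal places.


Dual coordinate (expectation parameter) for Bernoulli:
mu = 1/(1+exp(-eta)).
eta = -4.69.
exp(-eta) = exp(4.69) = 108.85318.
mu = 1/(1+108.85318) = 0.0091

0.0091


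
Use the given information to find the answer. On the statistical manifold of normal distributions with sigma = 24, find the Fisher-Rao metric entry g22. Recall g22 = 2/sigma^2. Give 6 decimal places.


For the 2-parameter normal family, the Fisher metric has:
  g11 = 1/sigma^2, g22 = 2/sigma^2.
sigma = 24, sigma^2 = 576.
g22 = 0.003472

0.003472


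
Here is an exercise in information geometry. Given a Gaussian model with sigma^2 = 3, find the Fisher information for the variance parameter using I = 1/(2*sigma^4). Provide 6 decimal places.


Fisher information for variance: I(sigma^2) = 1/(2*sigma^4).
sigma^2 = 3, so sigma^4 = 9.
I = 1/(2*9) = 1/18 = 0.055556

0.055556


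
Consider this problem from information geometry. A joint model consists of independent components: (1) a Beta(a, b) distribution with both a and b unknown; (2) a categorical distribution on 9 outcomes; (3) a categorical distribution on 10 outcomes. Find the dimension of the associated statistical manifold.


The dimension of a statistical manifold equals the number of free
(independent) real parameters of the model. For a product of independent
blocks the parameter counts add.
- Beta (a, b): 2.
- categorical on 9 outcomes (probabilities sum to 1): 9-1 = 8.
- categorical on 10 outcomes (probabilities sum to 1): 10-1 = 9.
Total = 2 + 8 + 9 = 19.
Dimension = 19

19


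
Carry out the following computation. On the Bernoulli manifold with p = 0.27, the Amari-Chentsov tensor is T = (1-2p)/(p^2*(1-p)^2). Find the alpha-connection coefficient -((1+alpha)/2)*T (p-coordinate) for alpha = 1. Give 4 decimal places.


Skewness (Amari-Chentsov) tensor: T = (1-2p)/(p^2*(1-p)^2).
p = 0.27, 1-2p = 0.46, p^2 = 0.0729, (1-p)^2 = 0.5329.
T = 0.46/(0.0729 * 0.5329) = 11.840896.
In the p-coordinate, Gamma^(alpha) = Gamma^(0) - (alpha/2)*T with Gamma^(0) = (1/2)*g'(p) = -T/2,
so Gamma^(alpha) = -((1+alpha)/2)*T.
alpha = 1, -(1+alpha)/2 = -1.0.
Gamma = -1.0 * 11.840896 = -11.8409

-11.8409


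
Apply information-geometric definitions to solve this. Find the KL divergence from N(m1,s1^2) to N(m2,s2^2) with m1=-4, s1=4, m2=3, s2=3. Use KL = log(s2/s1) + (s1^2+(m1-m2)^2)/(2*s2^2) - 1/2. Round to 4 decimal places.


KL divergence between normal distributions:
KL = log(s2/s1) + (s1^2 + (m1-m2)^2)/(2*s2^2) - 1/2.
log(3/4) = -0.287682.
(4^2 + (-4-3)^2)/(2*3^2) = (16 + 49)/18 = 3.611111.
KL = -0.287682 + 3.611111 - 0.5 = 2.8234

2.8234


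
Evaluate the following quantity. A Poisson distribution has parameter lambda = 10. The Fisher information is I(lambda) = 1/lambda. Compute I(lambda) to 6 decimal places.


Fisher information for Poisson: I(lambda) = 1/lambda.
lambda = 10.
I(lambda) = 1/10 = 0.100000

0.100000
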